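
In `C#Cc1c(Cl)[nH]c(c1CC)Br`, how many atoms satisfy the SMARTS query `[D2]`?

The query [D2] means: atom with exactly two heavy-atom neighbours.
Check the 11 heavy atoms by environment: 1× n (aromatic, D2) → match; 4× c (aromatic, D3) → no; 2× C (D2) → match; 2× C (D1) → no; 1× Cl (D1) → no; 1× Br (D1) → no.
Summing the matching environments: 1 + 2 = 3 matching atoms.

3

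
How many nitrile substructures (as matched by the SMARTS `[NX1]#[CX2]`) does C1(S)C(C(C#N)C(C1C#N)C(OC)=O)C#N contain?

3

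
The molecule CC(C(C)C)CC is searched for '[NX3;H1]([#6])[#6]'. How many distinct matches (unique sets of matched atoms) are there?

0

[NX3;H1]([#6])[#6] is the SMARTS for a secondary amine: a trivalent nitrogen with one H, bonded to two carbons.
No fragment in the molecule satisfies every constraint, giving 0 matches.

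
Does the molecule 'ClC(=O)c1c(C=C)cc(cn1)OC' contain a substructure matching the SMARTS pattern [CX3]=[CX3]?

Yes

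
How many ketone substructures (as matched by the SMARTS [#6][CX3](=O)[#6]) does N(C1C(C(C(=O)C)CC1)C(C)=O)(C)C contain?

2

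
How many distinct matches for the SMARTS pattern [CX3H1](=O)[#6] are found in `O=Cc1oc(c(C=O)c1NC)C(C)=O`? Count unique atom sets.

[CX3H1](=O)[#6] is the SMARTS for an aldehyde: an sp2 carbon with one H, double-bonded to O and single-bonded to carbon.
The molecule carries 2 separate instances of an aldehyde (-CHO) meeting every constraint; each maps to a distinct set of atoms, giving 2 matches.

2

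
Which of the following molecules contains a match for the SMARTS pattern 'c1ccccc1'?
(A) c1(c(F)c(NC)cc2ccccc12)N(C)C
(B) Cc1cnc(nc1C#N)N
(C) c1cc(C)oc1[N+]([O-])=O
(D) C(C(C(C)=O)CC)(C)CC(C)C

c1ccccc1 describes six aromatic carbons in a ring (a benzene ring).
(A) contains the required atom environment, so the pattern matches.
(B) has a methyl group (-CH3) but no six-membered all-carbon aromatic ring is present.
(C) has a methyl group (-CH3) but no six-membered all-carbon aromatic ring is present.
(D) has a methyl group (-CH3) but no six-membered all-carbon aromatic ring is present.
So the answer is (A).

A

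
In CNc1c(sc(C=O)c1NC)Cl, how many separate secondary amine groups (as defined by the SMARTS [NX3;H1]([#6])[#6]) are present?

[NX3;H1]([#6])[#6] is the SMARTS for a secondary amine: a trivalent nitrogen with one H, bonded to two carbons.
The molecule carries 2 separate instances of an N-methylamino group (-NHCH3) meeting every constraint; each maps to a distinct set of atoms, giving 2 matches.

2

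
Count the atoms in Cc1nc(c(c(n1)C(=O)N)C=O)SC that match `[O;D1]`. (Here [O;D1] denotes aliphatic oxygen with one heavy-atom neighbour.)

2

Check the 14 heavy atoms by environment: 2× n (aromatic, D2) → no; 4× c (aromatic, D3) → no; 1× S (D2) → no; 2× C (D1) → no; 1× C (D2) → no; 2× O (D1) → match; 1× C (D3) → no; 1× N (D1) → no.
That gives 2 matching atoms.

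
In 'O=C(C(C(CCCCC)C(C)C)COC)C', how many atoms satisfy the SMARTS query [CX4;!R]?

13

The query [CX4;!R] means: aliphatic carbon with four total connections, not in a ring.
Check the 16 heavy atoms by environment: 13× C (X4, acyclic) → match; 1× O (X2, acyclic) → no; 1× C (X3, acyclic) → no; 1× O (X1, acyclic) → no.
That gives 13 matching atoms.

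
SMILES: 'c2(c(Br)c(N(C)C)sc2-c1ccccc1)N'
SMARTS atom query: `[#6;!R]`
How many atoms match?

2

The query [#6;!R] means: carbon not in any ring.
Check the 16 heavy atoms by environment: 1× s (aromatic, in 5-ring) → no; 4× c (aromatic, in 5-ring) → no; 2× N (acyclic) → no; 2× C (acyclic) → match; 1× Br (acyclic) → no; 6× c (aromatic, in 6-ring) → no.
That gives 2 matching atoms.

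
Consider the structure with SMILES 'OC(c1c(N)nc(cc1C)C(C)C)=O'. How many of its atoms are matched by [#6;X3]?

The query [#6;X3] means: any carbon (aromatic or not) with three total connections.
Check the 14 heavy atoms by environment: 1× n (aromatic, X2) → no; 5× c (aromatic, X3) → match; 4× C (X4) → no; 1× N (X3) → no; 1× C (X3) → match; 1× O (X1) → no; 1× O (X2) → no.
Summing the matching environments: 5 + 1 = 6 matching atoms.

6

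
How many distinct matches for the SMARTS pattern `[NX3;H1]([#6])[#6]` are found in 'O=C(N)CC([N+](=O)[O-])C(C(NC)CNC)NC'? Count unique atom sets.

3

[NX3;H1]([#6])[#6] is the SMARTS for a secondary amine: a trivalent nitrogen with one H, bonded to two carbons.
The molecule carries 3 separate instances of an N-methylamino group (-NHCH3) meeting every constraint; each maps to a distinct set of atoms, giving 3 matches.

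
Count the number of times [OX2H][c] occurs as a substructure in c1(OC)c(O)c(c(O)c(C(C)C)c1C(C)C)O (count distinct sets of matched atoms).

3

[OX2H][c] is the SMARTS for a phenol: a hydroxyl oxygen attached to an aromatic carbon.
The molecule carries 3 separate instances of a hydroxyl group (-OH) meeting every constraint; each maps to a distinct set of atoms, giving 3 matches.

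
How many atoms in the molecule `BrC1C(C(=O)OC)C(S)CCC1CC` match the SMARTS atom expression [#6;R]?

6

Check the 14 heavy atoms by environment: 6× C (in 6-ring) → match; 4× C (acyclic) → no; 2× O (acyclic) → no; 1× S (acyclic) → no; 1× Br (acyclic) → no.
That gives 6 matching atoms.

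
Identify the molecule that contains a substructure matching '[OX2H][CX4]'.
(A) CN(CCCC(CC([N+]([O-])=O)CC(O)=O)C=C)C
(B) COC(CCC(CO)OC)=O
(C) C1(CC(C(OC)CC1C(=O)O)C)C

B

[OX2H][CX4] describes a hydroxyl oxygen bound to an sp3 (X4) carbon (an aliphatic alcohol).
(A) has a carboxylic acid group (-C(=O)OH) but the -OH is on a CX3 carbonyl carbon, not a CX4 carbon.
(B) contains a hydroxyl group (-OH), which satisfies every atom and bond constraint.
(C) has a methoxy ether (-OCH3) but the oxygen has H0 (ether), not H1.
So the answer is (B).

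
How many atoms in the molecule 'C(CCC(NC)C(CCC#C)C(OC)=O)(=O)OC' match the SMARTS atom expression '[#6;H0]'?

3

The query [#6;H0] means: any carbon with no attached hydrogen.
Check the 18 heavy atoms by environment: 4× C (H2) → no; 3× C (H1) → no; 3× C (H0) → match; 4× O (H0) → no; 3× C (H3) → no; 1× N (H1) → no.
That gives 3 matching atoms.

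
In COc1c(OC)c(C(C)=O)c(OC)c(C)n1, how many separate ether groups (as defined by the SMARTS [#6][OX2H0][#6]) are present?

[#6][OX2H0][#6] is the SMARTS for an ether: an aliphatic oxygen bridging two carbons with no H on the oxygen.
The molecule carries 3 separate instances of a methoxy ether (-OCH3) meeting every constraint; each maps to a distinct set of atoms, giving 3 matches.

3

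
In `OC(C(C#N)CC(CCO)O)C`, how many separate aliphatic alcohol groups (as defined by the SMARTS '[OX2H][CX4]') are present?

[OX2H][CX4] is the SMARTS for an aliphatic alcohol: a hydroxyl oxygen bound to an sp3 (X4) carbon.
The molecule carries 3 separate instances of a hydroxyl group (-OH) meeting every constraint; each maps to a distinct set of atoms, giving 3 matches.

3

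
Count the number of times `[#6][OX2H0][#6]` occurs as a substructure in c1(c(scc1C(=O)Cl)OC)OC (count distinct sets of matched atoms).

2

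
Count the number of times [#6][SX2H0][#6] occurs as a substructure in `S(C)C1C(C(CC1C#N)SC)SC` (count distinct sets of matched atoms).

3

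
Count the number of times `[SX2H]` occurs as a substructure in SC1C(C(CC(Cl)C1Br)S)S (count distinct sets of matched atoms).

[SX2H] is the SMARTS for a thiol: an aliphatic sulfur with two connections, one being H.
The molecule carries 3 separate instances of a thiol (-SH) meeting every constraint; each maps to a distinct set of atoms, giving 3 matches.

3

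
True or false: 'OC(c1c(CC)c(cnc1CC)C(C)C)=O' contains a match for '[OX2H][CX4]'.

The pattern [OX2H][CX4] describes a hydroxyl oxygen bound to an sp3 (X4) carbon — an aliphatic alcohol.
The closest candidate here is a carboxylic acid group (-C(=O)OH), but the -OH is on a CX3 carbonyl carbon, not a CX4 carbon. No other fragment satisfies the full query, so there is no match.

False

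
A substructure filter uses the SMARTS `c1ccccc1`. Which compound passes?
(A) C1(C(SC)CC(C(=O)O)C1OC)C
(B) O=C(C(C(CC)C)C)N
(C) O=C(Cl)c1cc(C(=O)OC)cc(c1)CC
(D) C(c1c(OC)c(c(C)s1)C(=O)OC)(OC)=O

C

c1ccccc1 describes six aromatic carbons in a ring (a benzene ring).
(A) has a methyl group (-CH3) but no six-membered all-carbon aromatic ring is present.
(B) has a methyl group (-CH3) but no six-membered all-carbon aromatic ring is present.
(C) contains the required atom environment, so the pattern matches.
(D) has a methyl group (-CH3) but no six-membered all-carbon aromatic ring is present.
So the answer is (C).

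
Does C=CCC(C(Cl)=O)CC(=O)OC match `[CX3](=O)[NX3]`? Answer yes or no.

No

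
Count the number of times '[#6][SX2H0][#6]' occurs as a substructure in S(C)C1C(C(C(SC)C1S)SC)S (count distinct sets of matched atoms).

3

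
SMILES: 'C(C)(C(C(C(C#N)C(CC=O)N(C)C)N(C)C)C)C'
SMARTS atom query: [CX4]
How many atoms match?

13

Check the 19 heavy atoms by environment: 13× C (X4) → match; 1× C (X2) → no; 1× N (X1) → no; 2× N (X3) → no; 1× C (X3) → no; 1× O (X1) → no.
That gives 13 matching atoms.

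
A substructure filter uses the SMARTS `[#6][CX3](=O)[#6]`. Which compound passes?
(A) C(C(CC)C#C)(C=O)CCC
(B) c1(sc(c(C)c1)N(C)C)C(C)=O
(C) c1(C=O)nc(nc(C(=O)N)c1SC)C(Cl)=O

[#6][CX3](=O)[#6] describes a carbonyl carbon (no H) flanked by two carbons (a ketone).
(A) has an aldehyde (-CHO) but the carbonyl carbon has H1, so it is not flanked by two carbons.
(B) contains an acetyl/ketone group (-C(=O)CH3), which satisfies every atom and bond constraint.
(C) has an aldehyde (-CHO) but the carbonyl carbon has H1, so it is not flanked by two carbons.
So the answer is (B).

B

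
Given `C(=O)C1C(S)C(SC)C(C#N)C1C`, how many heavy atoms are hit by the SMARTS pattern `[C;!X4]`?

2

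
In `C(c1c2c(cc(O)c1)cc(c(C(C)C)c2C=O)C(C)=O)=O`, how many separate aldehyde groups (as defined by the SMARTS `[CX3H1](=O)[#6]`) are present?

[CX3H1](=O)[#6] is the SMARTS for an aldehyde: an sp2 carbon with one H, double-bonded to O and single-bonded to carbon.
The molecule carries 2 separate instances of an aldehyde (-CHO) meeting every constraint; each maps to a distinct set of atoms, giving 2 matches.

2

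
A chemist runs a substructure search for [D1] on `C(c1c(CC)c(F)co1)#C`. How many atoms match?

3

The query [D1] means: atom with exactly one heavy-atom neighbour (degree 1).
Check the 10 heavy atoms by environment: 1× o (aromatic, D2) → no; 3× c (aromatic, D3) → no; 1× c (aromatic, D2) → no; 1× F (D1) → match; 2× C (D2) → no; 2× C (D1) → match.
Summing the matching environments: 1 + 2 = 3 matching atoms.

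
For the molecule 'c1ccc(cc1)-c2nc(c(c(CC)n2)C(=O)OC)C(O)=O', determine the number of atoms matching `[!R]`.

9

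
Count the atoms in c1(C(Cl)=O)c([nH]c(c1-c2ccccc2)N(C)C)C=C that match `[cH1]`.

5

The query [cH1] means: aromatic carbon bearing exactly one hydrogen.
Check the 19 heavy atoms by environment: 1× n (aromatic, H1) → no; 5× c (aromatic, H0) → no; 5× c (aromatic, H1) → match; 1× C (H0) → no; 1× O (H0) → no; 1× Cl (H0) → no; 1× C (H1) → no; 1× C (H2) → no; 1× N (H0) → no; 2× C (H3) → no.
That gives 5 matching atoms.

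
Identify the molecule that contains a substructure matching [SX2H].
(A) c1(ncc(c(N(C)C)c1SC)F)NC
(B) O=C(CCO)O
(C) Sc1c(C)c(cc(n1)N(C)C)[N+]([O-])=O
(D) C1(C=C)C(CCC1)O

C

[SX2H] describes an aliphatic sulfur with two connections, one being H (a thiol).
(A) has a methylthio ether (-SCH3) but the sulfur has H0 (bonded to two carbons), not H1.
(B) has a hydroxyl group (-OH) but it is an -OH, not an -SH.
(C) contains a thiol (-SH), which satisfies every atom and bond constraint.
(D) has a hydroxyl group (-OH) but it is an -OH, not an -SH.
So the answer is (C).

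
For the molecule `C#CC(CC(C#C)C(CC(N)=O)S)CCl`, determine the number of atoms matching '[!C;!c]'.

4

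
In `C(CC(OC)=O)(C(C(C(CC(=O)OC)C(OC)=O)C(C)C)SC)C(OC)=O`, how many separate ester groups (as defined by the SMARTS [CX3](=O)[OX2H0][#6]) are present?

4

[CX3](=O)[OX2H0][#6] is the SMARTS for an ester: a carbonyl carbon bonded to an oxygen that is itself bonded to carbon (no H on that O).
The molecule carries 4 separate instances of a methyl-ester group (-C(=O)OCH3) meeting every constraint; each maps to a distinct set of atoms, giving 4 matches.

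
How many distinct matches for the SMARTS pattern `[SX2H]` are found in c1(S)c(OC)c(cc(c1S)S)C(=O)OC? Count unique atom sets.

[SX2H] is the SMARTS for a thiol: an aliphatic sulfur with two connections, one being H.
The molecule carries 3 separate instances of a thiol (-SH) meeting every constraint; each maps to a distinct set of atoms, giving 3 matches.

3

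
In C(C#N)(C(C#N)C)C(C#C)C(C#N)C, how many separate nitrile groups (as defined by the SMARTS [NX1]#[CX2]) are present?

3

[NX1]#[CX2] is the SMARTS for a nitrile: a nitrogen triple-bonded to a two-connected carbon.
The molecule carries 3 separate instances of a nitrile (-C#N) meeting every constraint; each maps to a distinct set of atoms, giving 3 matches.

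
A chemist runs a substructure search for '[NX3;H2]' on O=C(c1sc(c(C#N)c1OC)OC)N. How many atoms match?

The query [NX3;H2] means: aliphatic N with 3 total connections, two of them H — an -NH2 nitrogen (amine or amide).
Check the 14 heavy atoms by environment: 1× s (aromatic, H0, X2) → no; 4× c (aromatic, H0, X3) → no; 2× O (H0, X2) → no; 2× C (H3, X4) → no; 1× C (H0, X3) → no; 1× O (H0, X1) → no; 1× N (H2, X3) → match; 1× C (H0, X2) → no; 1× N (H0, X1) → no.
That gives 1 matching atom.

1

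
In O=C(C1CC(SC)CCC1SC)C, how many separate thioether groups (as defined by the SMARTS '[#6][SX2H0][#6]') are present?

2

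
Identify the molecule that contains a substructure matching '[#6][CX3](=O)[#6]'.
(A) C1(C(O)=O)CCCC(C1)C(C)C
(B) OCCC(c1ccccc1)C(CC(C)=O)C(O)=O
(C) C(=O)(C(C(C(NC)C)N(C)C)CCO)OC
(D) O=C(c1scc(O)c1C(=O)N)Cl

B

[#6][CX3](=O)[#6] describes a carbonyl carbon (no H) flanked by two carbons (a ketone).
(A) has a carboxylic acid group (-C(=O)OH) but one neighbour of the carbonyl carbon is O, not C.
(B) contains an acetyl/ketone group (-C(=O)CH3), which satisfies every atom and bond constraint.
(C) has a methyl-ester group (-C(=O)OCH3) but one neighbour of the carbonyl carbon is O, not C.
(D) has a primary amide (-C(=O)NH2) but one neighbour of the carbonyl carbon is N, not C.
So the answer is (B).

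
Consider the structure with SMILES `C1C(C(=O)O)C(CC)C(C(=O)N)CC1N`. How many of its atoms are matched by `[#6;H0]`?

2

The query [#6;H0] means: any carbon with no attached hydrogen.
Check the 15 heavy atoms by environment: 4× C (H1) → no; 3× C (H2) → no; 2× N (H2) → no; 1× C (H3) → no; 2× C (H0) → match; 2× O (H0) → no; 1× O (H1) → no.
That gives 2 matching atoms.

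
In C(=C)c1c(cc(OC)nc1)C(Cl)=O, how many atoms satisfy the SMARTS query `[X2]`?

2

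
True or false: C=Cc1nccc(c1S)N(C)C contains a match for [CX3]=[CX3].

The pattern [CX3]=[CX3] describes a non-aromatic C=C double bond between two sp2 carbons — an alkene.
The molecule carries a vinyl group (-CH=CH2), whose atoms satisfy every constraint of the query, so the pattern matches.

True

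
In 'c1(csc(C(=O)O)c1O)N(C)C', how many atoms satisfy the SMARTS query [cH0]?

3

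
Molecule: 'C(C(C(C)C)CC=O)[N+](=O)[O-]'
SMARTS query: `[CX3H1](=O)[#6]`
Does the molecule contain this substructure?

Yes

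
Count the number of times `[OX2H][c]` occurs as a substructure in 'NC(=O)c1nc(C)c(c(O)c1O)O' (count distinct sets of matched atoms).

3

[OX2H][c] is the SMARTS for a phenol: a hydroxyl oxygen attached to an aromatic carbon.
The molecule carries 3 separate instances of a hydroxyl group (-OH) meeting every constraint; each maps to a distinct set of atoms, giving 3 matches.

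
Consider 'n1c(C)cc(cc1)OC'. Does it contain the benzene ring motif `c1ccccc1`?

The pattern c1ccccc1 describes six aromatic carbons in a ring — a benzene ring.
The closest candidate here is a methyl group (-CH3), but no six-membered all-carbon aromatic ring is present. No other fragment satisfies the full query, so there is no match.

No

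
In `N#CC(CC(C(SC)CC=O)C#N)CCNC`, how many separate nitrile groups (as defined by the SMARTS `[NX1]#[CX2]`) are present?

[NX1]#[CX2] is the SMARTS for a nitrile: a nitrogen triple-bonded to a two-connected carbon.
The molecule carries 2 separate instances of a nitrile (-C#N) meeting every constraint; each maps to a distinct set of atoms, giving 2 matches.

2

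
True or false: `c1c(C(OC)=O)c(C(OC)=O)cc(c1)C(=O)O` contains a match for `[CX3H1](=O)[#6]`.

False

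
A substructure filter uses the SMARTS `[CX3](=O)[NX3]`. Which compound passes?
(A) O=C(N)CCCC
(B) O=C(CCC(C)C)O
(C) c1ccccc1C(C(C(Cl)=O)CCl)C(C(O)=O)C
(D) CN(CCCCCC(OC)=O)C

A

[CX3](=O)[NX3] describes a carbonyl carbon bonded to a trivalent nitrogen (an amide).
(A) contains a primary amide (-C(=O)NH2), which satisfies every atom and bond constraint.
(B) has a carboxylic acid group (-C(=O)OH) but the carbonyl is bonded to O, not to an NX3 nitrogen.
(C) has a carboxylic acid group (-C(=O)OH) but the carbonyl is bonded to O, not to an NX3 nitrogen.
(D) has a methyl-ester group (-C(=O)OCH3) but the carbonyl is bonded to O, not to an NX3 nitrogen.
So the answer is (A).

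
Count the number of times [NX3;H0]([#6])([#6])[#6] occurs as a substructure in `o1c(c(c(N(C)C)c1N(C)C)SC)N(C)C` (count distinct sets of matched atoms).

3

[NX3;H0]([#6])([#6])[#6] is the SMARTS for a tertiary amine: a trivalent nitrogen with no H, bonded to three carbons.
The molecule carries 3 separate instances of a dimethylamino group (-N(CH3)2) meeting every constraint; each maps to a distinct set of atoms, giving 3 matches.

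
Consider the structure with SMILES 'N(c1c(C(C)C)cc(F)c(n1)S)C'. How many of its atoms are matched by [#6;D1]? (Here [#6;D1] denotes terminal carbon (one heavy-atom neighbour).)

3

The query [#6;D1] means: carbon bonded to exactly one heavy atom.
Check the 13 heavy atoms by environment: 1× n (aromatic, D2) → no; 4× c (aromatic, D3) → no; 1× c (aromatic, D2) → no; 1× S (D1) → no; 1× C (D3) → no; 3× C (D1) → match; 1× N (D2) → no; 1× F (D1) → no.
That gives 3 matching atoms.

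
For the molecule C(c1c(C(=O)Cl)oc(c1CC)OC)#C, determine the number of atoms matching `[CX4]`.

3

The query [CX4] means: C with X4: aliphatic carbon with exactly 4 total connections (bonds + H).
Check the 14 heavy atoms by environment: 1× o (aromatic, X2) → no; 4× c (aromatic, X3) → no; 1× C (X3) → no; 1× O (X1) → no; 1× Cl (X1) → no; 1× O (X2) → no; 3× C (X4) → match; 2× C (X2) → no.
That gives 3 matching atoms.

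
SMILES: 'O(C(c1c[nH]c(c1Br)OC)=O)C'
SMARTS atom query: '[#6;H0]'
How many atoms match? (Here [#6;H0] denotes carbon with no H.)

4

The query [#6;H0] means: any carbon with no attached hydrogen.
Check the 12 heavy atoms by environment: 1× n (aromatic, H1) → no; 3× c (aromatic, H0) → match; 1× c (aromatic, H1) → no; 1× C (H0) → match; 3× O (H0) → no; 2× C (H3) → no; 1× Br (H0) → no.
Summing the matching environments: 3 + 1 = 4 matching atoms.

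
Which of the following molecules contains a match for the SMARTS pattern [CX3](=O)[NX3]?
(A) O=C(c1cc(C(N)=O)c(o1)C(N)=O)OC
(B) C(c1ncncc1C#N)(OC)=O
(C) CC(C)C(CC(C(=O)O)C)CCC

[CX3](=O)[NX3] describes a carbonyl carbon bonded to a trivalent nitrogen (an amide).
(A) contains a primary amide (-C(=O)NH2), which satisfies every atom and bond constraint.
(B) has a methyl-ester group (-C(=O)OCH3) but the carbonyl is bonded to O, not to an NX3 nitrogen.
(C) has a carboxylic acid group (-C(=O)OH) but the carbonyl is bonded to O, not to an NX3 nitrogen.
So the answer is (A).

A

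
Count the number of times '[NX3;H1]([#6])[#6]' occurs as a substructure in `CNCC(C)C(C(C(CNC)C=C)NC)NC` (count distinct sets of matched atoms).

4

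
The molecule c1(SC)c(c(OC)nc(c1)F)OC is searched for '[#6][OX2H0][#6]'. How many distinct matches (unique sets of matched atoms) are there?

2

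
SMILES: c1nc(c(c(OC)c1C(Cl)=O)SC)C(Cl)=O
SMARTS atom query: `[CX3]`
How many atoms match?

The query [CX3] means: C with X3: aliphatic carbon with exactly 3 total connections.
Check the 16 heavy atoms by environment: 1× n (aromatic, X2) → no; 5× c (aromatic, X3) → no; 1× S (X2) → no; 2× C (X4) → no; 2× C (X3) → match; 2× O (X1) → no; 2× Cl (X1) → no; 1× O (X2) → no.
That gives 2 matching atoms.

2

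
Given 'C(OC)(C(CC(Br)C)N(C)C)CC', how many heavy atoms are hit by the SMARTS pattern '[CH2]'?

2

The query [CH2] means: aliphatic carbon with exactly two hydrogens.
Check the 13 heavy atoms by environment: 5× C (H3) → no; 3× C (H1) → no; 2× C (H2) → match; 1× O (H0) → no; 1× N (H0) → no; 1× Br (H0) → no.
That gives 2 matching atoms.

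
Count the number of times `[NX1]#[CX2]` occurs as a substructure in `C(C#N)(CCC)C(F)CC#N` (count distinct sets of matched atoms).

[NX1]#[CX2] is the SMARTS for a nitrile: a nitrogen triple-bonded to a two-connected carbon.
The molecule carries 2 separate instances of a nitrile (-C#N) meeting every constraint; each maps to a distinct set of atoms, giving 2 matches.

2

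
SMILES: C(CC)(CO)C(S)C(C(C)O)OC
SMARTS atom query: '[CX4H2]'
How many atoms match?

2

Check the 13 heavy atoms by environment: 2× C (H2, X4) → match; 4× C (H1, X4) → no; 3× C (H3, X4) → no; 2× O (H1, X2) → no; 1× S (H1, X2) → no; 1× O (H0, X2) → no.
That gives 2 matching atoms.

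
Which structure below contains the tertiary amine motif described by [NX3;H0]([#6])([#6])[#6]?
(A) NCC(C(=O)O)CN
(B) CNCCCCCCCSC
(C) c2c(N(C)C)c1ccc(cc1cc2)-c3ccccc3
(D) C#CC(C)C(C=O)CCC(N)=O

C

[NX3;H0]([#6])([#6])[#6] describes a trivalent nitrogen with no H, bonded to three carbons (a tertiary amine).
(A) has a primary amino group (-NH2) but the nitrogen has H2, not H0 with three carbons.
(B) has an N-methylamino group (-NHCH3) but the nitrogen still has one H (H1), not H0.
(C) contains a dimethylamino group (-N(CH3)2), which satisfies every atom and bond constraint.
(D) has a primary amide (-C(=O)NH2) but the amide nitrogen has H2 and only one carbon neighbour.
So the answer is (C).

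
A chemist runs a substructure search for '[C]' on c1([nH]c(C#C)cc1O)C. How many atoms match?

Check the 9 heavy atoms by environment: 1× n (aromatic) → no; 4× c (aromatic) → no; 1× O → no; 3× C → match.
That gives 3 matching atoms.

3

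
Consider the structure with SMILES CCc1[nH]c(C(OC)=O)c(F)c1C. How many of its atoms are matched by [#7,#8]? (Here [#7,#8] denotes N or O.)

3

The query [#7,#8] means: nitrogen or oxygen (comma = OR).
Check the 13 heavy atoms by environment: 1× n (aromatic) → match; 4× c (aromatic) → no; 1× F → no; 5× C → no; 2× O → match.
Summing the matching environments: 1 + 2 = 3 matching atoms.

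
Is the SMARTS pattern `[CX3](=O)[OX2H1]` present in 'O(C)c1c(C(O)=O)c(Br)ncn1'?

The pattern [CX3](=O)[OX2H1] describes an sp2 carbon double-bonded to O and single-bonded to an -OH oxygen — a carboxylic acid.
The molecule carries a carboxylic acid group (-C(=O)OH), whose atoms satisfy every constraint of the query, so the pattern matches.

Yes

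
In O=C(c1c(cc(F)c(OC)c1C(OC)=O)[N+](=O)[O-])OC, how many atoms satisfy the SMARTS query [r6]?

6

The query [r6] means: r6 matches atoms in a six-membered ring.
Check the 20 heavy atoms by environment: 6× c (aromatic, in 6-ring) → match; 5× C (acyclic) → no; 6× O (acyclic) → no; 1× N (charge +1, acyclic) → no; 1× O (charge -1, acyclic) → no; 1× F (acyclic) → no.
That gives 6 matching atoms.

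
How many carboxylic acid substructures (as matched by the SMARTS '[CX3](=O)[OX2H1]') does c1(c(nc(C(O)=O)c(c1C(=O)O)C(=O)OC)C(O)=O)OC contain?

3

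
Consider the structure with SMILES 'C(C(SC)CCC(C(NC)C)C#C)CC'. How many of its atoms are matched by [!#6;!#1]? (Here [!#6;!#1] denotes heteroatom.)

2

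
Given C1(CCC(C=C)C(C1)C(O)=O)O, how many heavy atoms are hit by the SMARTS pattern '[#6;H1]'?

The query [#6;H1] means: any carbon bearing exactly one hydrogen.
Check the 12 heavy atoms by environment: 4× C (H1) → match; 4× C (H2) → no; 2× O (H1) → no; 1× C (H0) → no; 1× O (H0) → no.
That gives 4 matching atoms.

4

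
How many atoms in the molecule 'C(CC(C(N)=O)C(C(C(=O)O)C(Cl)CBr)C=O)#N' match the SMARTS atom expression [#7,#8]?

6

The query [#7,#8] means: nitrogen or oxygen (comma = OR).
Check the 18 heavy atoms by environment: 10× C → no; 4× O → match; 2× N → match; 1× Br → no; 1× Cl → no.
Summing the matching environments: 4 + 2 = 6 matching atoms.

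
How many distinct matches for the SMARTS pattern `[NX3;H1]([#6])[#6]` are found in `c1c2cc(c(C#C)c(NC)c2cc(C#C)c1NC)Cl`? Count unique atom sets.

2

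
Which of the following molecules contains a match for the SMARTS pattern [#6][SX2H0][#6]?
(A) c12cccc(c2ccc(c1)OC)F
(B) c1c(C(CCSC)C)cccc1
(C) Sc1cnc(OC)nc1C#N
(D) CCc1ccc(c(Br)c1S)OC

[#6][SX2H0][#6] describes an aliphatic sulfur bridging two carbons with no H on the sulfur (a thioether).
(A) has a methoxy ether (-OCH3) but the bridging atom is O, not S.
(B) contains a methylthio ether (-SCH3), which satisfies every atom and bond constraint.
(C) has a methoxy ether (-OCH3) but the bridging atom is O, not S.
(D) has a methoxy ether (-OCH3) but the bridging atom is O, not S.
So the answer is (B).

B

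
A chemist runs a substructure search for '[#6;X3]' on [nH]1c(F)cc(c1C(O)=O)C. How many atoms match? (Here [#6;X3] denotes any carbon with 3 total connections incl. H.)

Check the 10 heavy atoms by environment: 1× n (aromatic, X3) → no; 4× c (aromatic, X3) → match; 1× C (X4) → no; 1× C (X3) → match; 1× O (X1) → no; 1× O (X2) → no; 1× F (X1) → no.
Summing the matching environments: 4 + 1 = 5 matching atoms.

5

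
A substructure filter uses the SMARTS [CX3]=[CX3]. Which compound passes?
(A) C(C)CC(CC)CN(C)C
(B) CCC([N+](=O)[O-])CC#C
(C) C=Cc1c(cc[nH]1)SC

[CX3]=[CX3] describes a non-aromatic C=C double bond between two sp2 carbons (an alkene).
(A) has an ethyl group (-CH2CH3) but its C-C bond is a single bond between CX4 carbons, not CX3=CX3.
(B) has an ethynyl group (-C#CH) but the C-C bond is a triple bond, not a double bond.
(C) contains a vinyl group (-CH=CH2), which satisfies every atom and bond constraint.
So the answer is (C).

C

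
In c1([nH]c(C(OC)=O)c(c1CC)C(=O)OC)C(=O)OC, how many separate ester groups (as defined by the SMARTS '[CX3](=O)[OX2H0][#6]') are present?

[CX3](=O)[OX2H0][#6] is the SMARTS for an ester: a carbonyl carbon bonded to an oxygen that is itself bonded to carbon (no H on that O).
The molecule carries 3 separate instances of a methyl-ester group (-C(=O)OCH3) meeting every constraint; each maps to a distinct set of atoms, giving 3 matches.

3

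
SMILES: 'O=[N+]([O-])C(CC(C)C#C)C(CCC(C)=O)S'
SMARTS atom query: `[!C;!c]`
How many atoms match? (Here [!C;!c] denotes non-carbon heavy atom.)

5

The query [!C;!c] means: neither aliphatic nor aromatic carbon — same as [!#6].
Check the 16 heavy atoms by environment: 11× C → no; 1× S → match; 2× O → match; 1× N (charge +1) → match; 1× O (charge -1) → match.
Summing the matching environments: 1 + 2 + 1 + 1 = 5 matching atoms.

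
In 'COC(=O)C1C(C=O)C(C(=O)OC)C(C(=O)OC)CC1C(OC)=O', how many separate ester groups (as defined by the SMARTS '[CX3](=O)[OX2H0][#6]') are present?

[CX3](=O)[OX2H0][#6] is the SMARTS for an ester: a carbonyl carbon bonded to an oxygen that is itself bonded to carbon (no H on that O).
The molecule carries 4 separate instances of a methyl-ester group (-C(=O)OCH3) meeting every constraint; each maps to a distinct set of atoms, giving 4 matches.

4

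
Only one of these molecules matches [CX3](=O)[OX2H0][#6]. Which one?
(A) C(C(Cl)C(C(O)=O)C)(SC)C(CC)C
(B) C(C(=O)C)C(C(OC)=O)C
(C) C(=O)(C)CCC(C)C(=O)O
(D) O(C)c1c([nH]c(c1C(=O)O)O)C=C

[CX3](=O)[OX2H0][#6] describes a carbonyl carbon bonded to an oxygen that is itself bonded to carbon (no H on that O) (an ester).
(A) has a carboxylic acid group (-C(=O)OH) but the singly-bonded O carries H (OX2H1, not H0).
(B) contains a methyl-ester group (-C(=O)OCH3), which satisfies every atom and bond constraint.
(C) has a carboxylic acid group (-C(=O)OH) but the singly-bonded O carries H (OX2H1, not H0).
(D) has a methoxy ether (-OCH3) but the ether oxygen is not adjacent to a C=O carbon.
So the answer is (B).

B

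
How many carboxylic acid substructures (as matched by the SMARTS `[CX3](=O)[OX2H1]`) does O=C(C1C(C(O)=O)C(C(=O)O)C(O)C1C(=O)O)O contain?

4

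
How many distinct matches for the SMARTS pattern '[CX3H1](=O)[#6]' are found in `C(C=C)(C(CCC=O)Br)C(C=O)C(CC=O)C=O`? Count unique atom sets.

4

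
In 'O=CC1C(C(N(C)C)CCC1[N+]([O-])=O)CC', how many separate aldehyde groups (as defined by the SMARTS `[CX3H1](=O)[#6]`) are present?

1

[CX3H1](=O)[#6] is the SMARTS for an aldehyde: an sp2 carbon with one H, double-bonded to O and single-bonded to carbon.
Exactly one fragment in the molecule meets all constraints, giving 1 match.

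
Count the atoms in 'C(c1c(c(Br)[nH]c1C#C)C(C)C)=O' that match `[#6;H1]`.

Check the 13 heavy atoms by environment: 1× n (aromatic, H1) → no; 4× c (aromatic, H0) → no; 3× C (H1) → match; 1× O (H0) → no; 1× C (H0) → no; 2× C (H3) → no; 1× Br (H0) → no.
That gives 3 matching atoms.

3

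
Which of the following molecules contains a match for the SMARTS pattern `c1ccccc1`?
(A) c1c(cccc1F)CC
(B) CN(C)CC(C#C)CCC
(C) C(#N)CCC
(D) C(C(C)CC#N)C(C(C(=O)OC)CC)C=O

c1ccccc1 describes six aromatic carbons in a ring (a benzene ring).
(A) contains the required atom environment, so the pattern matches.
(B) has a methyl group (-CH3) but no six-membered all-carbon aromatic ring is present.
(C) has a methyl group (-CH3) but no six-membered all-carbon aromatic ring is present.
(D) has a methyl group (-CH3) but no six-membered all-carbon aromatic ring is present.
So the answer is (A).

A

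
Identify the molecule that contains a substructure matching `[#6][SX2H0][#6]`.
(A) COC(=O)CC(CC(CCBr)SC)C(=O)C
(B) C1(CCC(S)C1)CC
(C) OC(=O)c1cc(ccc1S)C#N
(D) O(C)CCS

A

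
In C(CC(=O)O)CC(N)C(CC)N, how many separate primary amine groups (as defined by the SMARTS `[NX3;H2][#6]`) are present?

2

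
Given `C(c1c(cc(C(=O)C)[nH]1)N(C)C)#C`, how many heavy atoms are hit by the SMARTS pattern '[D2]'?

3

The query [D2] means: atom with exactly two heavy-atom neighbours.
Check the 13 heavy atoms by environment: 1× n (aromatic, D2) → match; 3× c (aromatic, D3) → no; 1× c (aromatic, D2) → match; 1× C (D3) → no; 1× O (D1) → no; 4× C (D1) → no; 1× C (D2) → match; 1× N (D3) → no.
Summing the matching environments: 1 + 1 + 1 = 3 matching atoms.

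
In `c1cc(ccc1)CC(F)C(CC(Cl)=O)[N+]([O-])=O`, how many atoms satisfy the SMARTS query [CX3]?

1

The query [CX3] means: C with X3: aliphatic carbon with exactly 3 total connections.
Check the 17 heavy atoms by environment: 4× C (X4) → no; 1× N (charge +1, X3) → no; 1× O (charge -1, X1) → no; 2× O (X1) → no; 1× F (X1) → no; 6× c (aromatic, X3) → no; 1× C (X3) → match; 1× Cl (X1) → no.
That gives 1 matching atom.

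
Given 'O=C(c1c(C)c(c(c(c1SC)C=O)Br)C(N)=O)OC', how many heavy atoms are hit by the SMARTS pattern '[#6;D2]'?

1

The query [#6;D2] means: any carbon bonded to exactly two heavy atoms.
Check the 19 heavy atoms by environment: 6× c (aromatic, D3) → no; 1× S (D2) → no; 3× C (D1) → no; 2× C (D3) → no; 3× O (D1) → no; 1× O (D2) → no; 1× Br (D1) → no; 1× C (D2) → match; 1× N (D1) → no.
That gives 1 matching atom.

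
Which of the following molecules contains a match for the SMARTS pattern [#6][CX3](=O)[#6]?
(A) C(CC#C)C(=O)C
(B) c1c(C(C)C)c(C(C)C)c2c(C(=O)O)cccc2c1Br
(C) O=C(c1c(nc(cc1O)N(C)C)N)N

[#6][CX3](=O)[#6] describes a carbonyl carbon (no H) flanked by two carbons (a ketone).
(A) contains an acetyl/ketone group (-C(=O)CH3), which satisfies every atom and bond constraint.
(B) has a carboxylic acid group (-C(=O)OH) but one neighbour of the carbonyl carbon is O, not C.
(C) has a primary amide (-C(=O)NH2) but one neighbour of the carbonyl carbon is N, not C.
So the answer is (A).

A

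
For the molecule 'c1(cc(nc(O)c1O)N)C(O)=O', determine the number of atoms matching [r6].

6

The query [r6] means: r6 matches atoms in a six-membered ring.
Check the 12 heavy atoms by environment: 1× n (aromatic, in 6-ring) → match; 5× c (aromatic, in 6-ring) → match; 4× O (acyclic) → no; 1× C (acyclic) → no; 1× N (acyclic) → no.
Summing the matching environments: 1 + 5 = 6 matching atoms.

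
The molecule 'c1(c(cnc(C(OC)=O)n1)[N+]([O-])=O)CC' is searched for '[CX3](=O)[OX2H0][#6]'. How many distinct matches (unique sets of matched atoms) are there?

[CX3](=O)[OX2H0][#6] is the SMARTS for an ester: a carbonyl carbon bonded to an oxygen that is itself bonded to carbon (no H on that O).
Exactly one fragment in the molecule meets all constraints, giving 1 match.

1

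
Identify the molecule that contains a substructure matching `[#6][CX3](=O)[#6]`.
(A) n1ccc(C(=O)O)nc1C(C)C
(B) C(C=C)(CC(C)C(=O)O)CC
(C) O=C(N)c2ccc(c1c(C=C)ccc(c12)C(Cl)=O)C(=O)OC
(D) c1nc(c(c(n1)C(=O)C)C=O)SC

[#6][CX3](=O)[#6] describes a carbonyl carbon (no H) flanked by two carbons (a ketone).
(A) has a carboxylic acid group (-C(=O)OH) but one neighbour of the carbonyl carbon is O, not C.
(B) has a carboxylic acid group (-C(=O)OH) but one neighbour of the carbonyl carbon is O, not C.
(C) has a methyl-ester group (-C(=O)OCH3) but one neighbour of the carbonyl carbon is O, not C.
(D) contains an acetyl/ketone group (-C(=O)CH3), which satisfies every atom and bond constraint.
So the answer is (D).

D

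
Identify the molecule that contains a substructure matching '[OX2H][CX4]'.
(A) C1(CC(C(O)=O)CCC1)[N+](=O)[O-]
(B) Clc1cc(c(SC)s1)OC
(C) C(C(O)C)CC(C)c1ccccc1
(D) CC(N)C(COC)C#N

C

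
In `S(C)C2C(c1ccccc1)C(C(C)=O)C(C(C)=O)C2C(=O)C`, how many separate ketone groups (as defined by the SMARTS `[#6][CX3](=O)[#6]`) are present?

3

[#6][CX3](=O)[#6] is the SMARTS for a ketone: a carbonyl carbon (no H) flanked by two carbons.
The molecule carries 3 separate instances of an acetyl/ketone group (-C(=O)CH3) meeting every constraint; each maps to a distinct set of atoms, giving 3 matches.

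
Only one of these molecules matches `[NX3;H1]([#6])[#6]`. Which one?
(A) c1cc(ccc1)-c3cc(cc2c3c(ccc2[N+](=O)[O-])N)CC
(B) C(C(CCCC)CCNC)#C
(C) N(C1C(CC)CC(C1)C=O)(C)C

[NX3;H1]([#6])[#6] describes a trivalent nitrogen with one H, bonded to two carbons (a secondary amine).
(A) has a primary amino group (-NH2) but the nitrogen has H2 and only one carbon neighbour.
(B) contains an N-methylamino group (-NHCH3), which satisfies every atom and bond constraint.
(C) has a dimethylamino group (-N(CH3)2) but the nitrogen has H0, not H1.
So the answer is (B).

B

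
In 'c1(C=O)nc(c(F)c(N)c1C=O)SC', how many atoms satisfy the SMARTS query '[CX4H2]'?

The query [CX4H2] means: sp3 carbon (X4) with exactly two hydrogens.
Check the 14 heavy atoms by environment: 1× n (aromatic, H0, X2) → no; 5× c (aromatic, H0, X3) → no; 2× C (H1, X3) → no; 2× O (H0, X1) → no; 1× N (H2, X3) → no; 1× S (H0, X2) → no; 1× C (H3, X4) → no; 1× F (H0, X1) → no.
No environment satisfies the query, so 0 matching atoms.

0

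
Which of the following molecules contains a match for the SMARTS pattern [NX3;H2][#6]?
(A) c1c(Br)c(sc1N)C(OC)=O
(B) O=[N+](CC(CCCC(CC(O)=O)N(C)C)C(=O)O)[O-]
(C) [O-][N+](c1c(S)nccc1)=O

A

[NX3;H2][#6] describes a trivalent nitrogen with two H attached to carbon (a primary amine).
(A) contains a primary amino group (-NH2), which satisfies every atom and bond constraint.
(B) has a dimethylamino group (-N(CH3)2) but the nitrogen has H0, not H2.
(C) has a nitro group (-[N+](=O)[O-]) but the nitrogen is [N+] with no H, not NX3H2.
So the answer is (A).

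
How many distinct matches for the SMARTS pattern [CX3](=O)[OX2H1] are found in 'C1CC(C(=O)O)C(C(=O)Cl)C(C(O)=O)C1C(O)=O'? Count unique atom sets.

3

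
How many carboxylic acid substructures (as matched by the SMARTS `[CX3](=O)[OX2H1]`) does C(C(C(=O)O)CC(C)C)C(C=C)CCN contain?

1

[CX3](=O)[OX2H1] is the SMARTS for a carboxylic acid: an sp2 carbon double-bonded to O and single-bonded to an -OH oxygen.
Exactly one fragment in the molecule meets all constraints, giving 1 match.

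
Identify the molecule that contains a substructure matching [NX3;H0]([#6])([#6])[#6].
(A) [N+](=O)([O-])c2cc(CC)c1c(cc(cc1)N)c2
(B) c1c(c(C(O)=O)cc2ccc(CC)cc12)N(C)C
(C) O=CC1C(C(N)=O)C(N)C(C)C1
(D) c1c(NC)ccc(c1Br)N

[NX3;H0]([#6])([#6])[#6] describes a trivalent nitrogen with no H, bonded to three carbons (a tertiary amine).
(A) has a primary amino group (-NH2) but the nitrogen has H2, not H0 with three carbons.
(B) contains a dimethylamino group (-N(CH3)2), which satisfies every atom and bond constraint.
(C) has a primary amide (-C(=O)NH2) but the amide nitrogen has H2 and only one carbon neighbour.
(D) has an N-methylamino group (-NHCH3) but the nitrogen still has one H (H1), not H0.
So the answer is (B).

B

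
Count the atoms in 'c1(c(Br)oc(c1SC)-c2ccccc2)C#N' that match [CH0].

1

The query [CH0] means: aliphatic carbon with no attached hydrogen.
Check the 16 heavy atoms by environment: 1× o (aromatic, H0) → no; 5× c (aromatic, H0) → no; 1× S (H0) → no; 1× C (H3) → no; 1× C (H0) → match; 1× N (H0) → no; 5× c (aromatic, H1) → no; 1× Br (H0) → no.
That gives 1 matching atom.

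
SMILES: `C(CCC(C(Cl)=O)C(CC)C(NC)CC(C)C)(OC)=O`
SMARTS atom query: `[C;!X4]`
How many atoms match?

The query [C;!X4] means: aliphatic carbon that does not have four total connections.
Check the 20 heavy atoms by environment: 13× C (X4) → no; 2× C (X3) → match; 2× O (X1) → no; 1× O (X2) → no; 1× Cl (X1) → no; 1× N (X3) → no.
That gives 2 matching atoms.

2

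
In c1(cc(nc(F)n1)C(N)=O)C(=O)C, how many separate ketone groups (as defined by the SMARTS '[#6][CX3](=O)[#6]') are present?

1

[#6][CX3](=O)[#6] is the SMARTS for a ketone: a carbonyl carbon (no H) flanked by two carbons.
Exactly one fragment in the molecule meets all constraints, giving 1 match.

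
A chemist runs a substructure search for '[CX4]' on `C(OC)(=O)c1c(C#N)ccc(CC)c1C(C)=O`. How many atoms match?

Check the 17 heavy atoms by environment: 6× c (aromatic, X3) → no; 2× C (X3) → no; 2× O (X1) → no; 4× C (X4) → match; 1× C (X2) → no; 1× N (X1) → no; 1× O (X2) → no.
That gives 4 matching atoms.

4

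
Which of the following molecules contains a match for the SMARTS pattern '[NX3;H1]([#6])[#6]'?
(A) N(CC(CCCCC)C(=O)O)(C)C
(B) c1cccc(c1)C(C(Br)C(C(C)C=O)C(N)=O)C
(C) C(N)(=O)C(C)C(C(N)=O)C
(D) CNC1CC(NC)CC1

D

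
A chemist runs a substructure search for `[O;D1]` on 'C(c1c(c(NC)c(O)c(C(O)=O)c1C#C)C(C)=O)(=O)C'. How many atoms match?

5

The query [O;D1] means: aliphatic oxygen bonded to exactly one heavy atom.
Check the 20 heavy atoms by environment: 6× c (aromatic, D3) → no; 5× O (D1) → match; 3× C (D3) → no; 4× C (D1) → no; 1× C (D2) → no; 1× N (D2) → no.
That gives 5 matching atoms.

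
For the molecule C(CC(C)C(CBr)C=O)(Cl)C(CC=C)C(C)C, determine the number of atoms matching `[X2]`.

0

The query [X2] means: any atom with exactly two total connections (bonds + H).
Check the 17 heavy atoms by environment: 11× C (X4) → no; 1× Cl (X1) → no; 3× C (X3) → no; 1× Br (X1) → no; 1× O (X1) → no.
No environment satisfies the query, so 0 matching atoms.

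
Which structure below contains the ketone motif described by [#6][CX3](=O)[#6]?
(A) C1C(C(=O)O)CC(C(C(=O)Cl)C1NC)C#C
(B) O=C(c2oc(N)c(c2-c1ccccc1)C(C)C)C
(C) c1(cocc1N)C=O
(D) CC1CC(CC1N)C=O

B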